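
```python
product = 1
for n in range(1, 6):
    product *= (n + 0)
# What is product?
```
Trace:
  product=1
  product=1, n=1
  product=2, n=2
  product=6, n=3
  product=24, n=4
  product=120, n=5

Final answer: 120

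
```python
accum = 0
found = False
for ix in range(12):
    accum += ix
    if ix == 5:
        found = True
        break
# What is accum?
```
Trace:
  accum=0
  accum=0, found=False
  accum=0, found=False, ix=0
  accum=1, found=False, ix=1
  accum=3, found=False, ix=2
  accum=6, found=False, ix=3
  accum=10, found=False, ix=4
  accum=15, found=True, ix=5

Final answer: 15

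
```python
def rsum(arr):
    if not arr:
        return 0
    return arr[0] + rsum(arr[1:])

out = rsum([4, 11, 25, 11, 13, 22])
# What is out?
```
Call trace:
rsum(arr=[4, 11, 25, 11, 13, 22])
  rsum(arr=[11, 25, 11, 13, 22])
    rsum(arr=[25, 11, 13, 22])
      rsum(arr=[11, 13, 22])
        rsum(arr=[13, 22])
          rsum(arr=[22])
            rsum(arr=[])
            -> return 0
          -> return 22
        -> return 35
      -> return 46
    -> return 71
  -> return 82
-> return 86

Final answer: 86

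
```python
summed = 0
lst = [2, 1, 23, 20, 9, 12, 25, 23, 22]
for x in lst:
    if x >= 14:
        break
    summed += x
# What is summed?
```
Trace:
  summed=0
  summed=2, x=2
  summed=3, x=1
  summed=3, x=23

Final answer: 3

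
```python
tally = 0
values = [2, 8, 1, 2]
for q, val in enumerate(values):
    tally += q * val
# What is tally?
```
Trace:
  tally=0
  tally=0, q=0, val=2
  tally=8, q=1, val=8
  tally=10, q=2, val=1
  tally=16, q=3, val=2

Final answer: 16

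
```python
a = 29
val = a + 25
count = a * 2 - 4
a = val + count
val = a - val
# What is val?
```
Trace:
  a=29
  a=29, val=54
  a=29, val=54, count=54
  a=108, val=54, count=54
  a=108, val=54, count=54

Final answer: 54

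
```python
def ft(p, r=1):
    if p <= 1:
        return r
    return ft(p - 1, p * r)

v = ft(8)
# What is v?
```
Call trace:
ft(p=8, r=1)
  ft(p=7, r=8)
    ft(p=6, r=56)
      ft(p=5, r=336)
        ft(p=4, r=1680)
          ft(p=3, r=6720)
            ft(p=2, r=20160)
              ft(p=1, r=40320)
              -> return 40320
            -> return 40320
          -> return 40320
        -> return 40320
      -> return 40320
    -> return 40320
  -> return 40320
-> return 40320

Final answer: 40320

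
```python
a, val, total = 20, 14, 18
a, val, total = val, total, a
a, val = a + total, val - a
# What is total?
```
Trace:
  a=20, val=14, total=18
  a=14, val=18, total=20
  a=34, val=4, total=20

Final answer: 20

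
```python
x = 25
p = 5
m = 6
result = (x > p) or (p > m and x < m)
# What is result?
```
Trace:
  x=25
  x=25, p=5
  x=25, p=5, m=6
  x=25, p=5, m=6, result=True

Final answer: True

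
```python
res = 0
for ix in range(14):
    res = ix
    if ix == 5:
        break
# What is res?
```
Trace:
  res=0
  res=0, ix=0
  res=1, ix=1
  res=2, ix=2
  res=3, ix=3
  res=4, ix=4
  res=5, ix=5

Final answer: 5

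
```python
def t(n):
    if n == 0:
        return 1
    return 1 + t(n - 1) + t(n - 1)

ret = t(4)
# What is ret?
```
Call trace (a repeated sub-call is expanded the first time; later identical calls just restate its return value):
t(n=4)
  t(n=3)
    t(n=2)
      t(n=1)
        t(n=0)
        -> return 1
        t(n=0)
        -> return 1
      -> return 3
      t(n=1) -> return 3  (same call as traced above)
    -> return 7
    t(n=2) -> return 7  (same call as traced above)
  -> return 15
  t(n=3) -> return 15  (same call as traced above)
-> return 31

Final answer: 31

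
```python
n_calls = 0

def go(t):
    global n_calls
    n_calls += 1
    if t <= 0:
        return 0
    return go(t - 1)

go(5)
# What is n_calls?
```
Call trace:
go(t=5)
  go(t=4)
    go(t=3)
      go(t=2)
        go(t=1)
          go(t=0)
          -> return 0
        -> return 0
      -> return 0
    -> return 0
  -> return 0
-> return 0

n_calls is incremented once per call. go is entered once for each t = 5, 4, 3, 2, 1, 0 (the t <= 0 call returns without recursing), i.e. 5 + 1 calls.
n_calls = 6

Final answer: 6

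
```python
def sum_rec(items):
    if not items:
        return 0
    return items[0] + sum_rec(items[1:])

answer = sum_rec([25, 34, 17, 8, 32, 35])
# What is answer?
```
Call trace:
sum_rec(items=[25, 34, 17, 8, 32, 35])
  sum_rec(items=[34, 17, 8, 32, 35])
    sum_rec(items=[17, 8, 32, 35])
      sum_rec(items=[8, 32, 35])
        sum_rec(items=[32, 35])
          sum_rec(items=[35])
            sum_rec(items=[])
            -> return 0
          -> return 35
        -> return 67
      -> return 75
    -> return 92
  -> return 126
-> return 151

Final answer: 151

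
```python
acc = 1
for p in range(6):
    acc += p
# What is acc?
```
Trace:
  acc=1
  acc=1, p=0
  acc=2, p=1
  acc=4, p=2
  acc=7, p=3
  acc=11, p=4
  acc=16, p=5

Final answer: 16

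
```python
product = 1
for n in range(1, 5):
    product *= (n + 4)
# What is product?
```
Trace:
  product=1
  product=5, n=1
  product=30, n=2
  product=210, n=3
  product=1680, n=4

Final answer: 1680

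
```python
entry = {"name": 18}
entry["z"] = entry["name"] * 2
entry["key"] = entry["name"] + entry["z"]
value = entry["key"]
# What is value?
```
Trace:
  entry={'name': 18}
  entry={'name': 18, 'z': 36}
  entry={'name': 18, 'z': 36, 'key': 54}
  entry={'name': 18, 'z': 36, 'key': 54}, value=54

Final answer: 54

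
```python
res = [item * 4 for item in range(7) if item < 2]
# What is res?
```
Trace:
  item=0
  item=1
  item=2
  item=3
  item=4
  item=5
  item=6
  res=[0, 4]

Final answer: [0, 4]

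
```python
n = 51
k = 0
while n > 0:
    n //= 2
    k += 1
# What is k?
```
Trace:
  n=51
  n=51, k=0
  n=25, k=1
  n=12, k=2
  n=6, k=3
  n=3, k=4
  n=1, k=5
  n=0, k=6

Final answer: 6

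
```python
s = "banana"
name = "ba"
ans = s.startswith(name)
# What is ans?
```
Trace:
  s='banana'
  s='banana', name='ba'
  s='banana', name='ba', ans=True

Final answer: True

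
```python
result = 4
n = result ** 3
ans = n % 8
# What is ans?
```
Trace:
  result=4
  result=4, n=64
  result=4, n=64, ans=0

Final answer: 0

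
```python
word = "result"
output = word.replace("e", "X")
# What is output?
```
Trace:
  word='result'
  word='result', output='rXsult'

Final answer: 'rXsult'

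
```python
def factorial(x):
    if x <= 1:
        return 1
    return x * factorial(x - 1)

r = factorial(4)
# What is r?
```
Call trace:
factorial(x=4)
  factorial(x=3)
    factorial(x=2)
      factorial(x=1)
      -> return 1
    -> return 2
  -> return 6
-> return 24

Final answer: 24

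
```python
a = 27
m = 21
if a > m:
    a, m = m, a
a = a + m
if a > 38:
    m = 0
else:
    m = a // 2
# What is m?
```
Trace:
  a=27
  a=27, m=21
  a=21, m=27
  a=48, m=27
  a=48, m=0

Final answer: 0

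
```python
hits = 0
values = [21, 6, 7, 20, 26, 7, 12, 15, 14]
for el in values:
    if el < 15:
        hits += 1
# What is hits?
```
Trace:
  hits=0
  hits=0, el=21
  hits=1, el=6
  hits=2, el=7
  hits=2, el=20
  hits=2, el=26
  hits=3, el=7
  hits=4, el=12
  hits=4, el=15
  hits=5, el=14

Final answer: 5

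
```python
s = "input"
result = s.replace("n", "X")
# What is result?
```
Trace:
  s='input'
  s='input', result='iXput'

Final answer: 'iXput'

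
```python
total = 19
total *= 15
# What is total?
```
Trace:
  total=19
  total=285

Final answer: 285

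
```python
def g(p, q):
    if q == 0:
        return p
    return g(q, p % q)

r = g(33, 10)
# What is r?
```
Call trace:
g(p=33, q=10)
  g(p=10, q=3)
    g(p=3, q=1)
      g(p=1, q=0)
      -> return 1
    -> return 1
  -> return 1
-> return 1

Final answer: 1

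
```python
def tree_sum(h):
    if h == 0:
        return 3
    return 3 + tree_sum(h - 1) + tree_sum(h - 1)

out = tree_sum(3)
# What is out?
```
Call trace (a repeated sub-call is expanded the first time; later identical calls just restate its return value):
tree_sum(h=3)
  tree_sum(h=2)
    tree_sum(h=1)
      tree_sum(h=0)
      -> return 3
      tree_sum(h=0)
      -> return 3
    -> return 9
    tree_sum(h=1) -> return 9  (same call as traced above)
  -> return 21
  tree_sum(h=2) -> return 21  (same call as traced above)
-> return 45

Final answer: 45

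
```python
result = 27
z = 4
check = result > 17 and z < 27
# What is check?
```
Trace:
  result=27
  result=27, z=4
  result=27, z=4, check=True

Final answer: True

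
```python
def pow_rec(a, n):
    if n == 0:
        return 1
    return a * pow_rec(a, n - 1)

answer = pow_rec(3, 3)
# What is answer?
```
Call trace:
pow_rec(a=3, n=3)
  pow_rec(a=3, n=2)
    pow_rec(a=3, n=1)
      pow_rec(a=3, n=0)
      -> return 1
    -> return 3
  -> return 9
-> return 27

Final answer: 27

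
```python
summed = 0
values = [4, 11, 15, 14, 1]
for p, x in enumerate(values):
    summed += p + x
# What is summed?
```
Trace:
  summed=0
  summed=4, p=0, x=4
  summed=16, p=1, x=11
  summed=33, p=2, x=15
  summed=50, p=3, x=14
  summed=55, p=4, x=1

Final answer: 55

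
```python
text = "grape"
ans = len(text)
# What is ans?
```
Trace:
  text='grape'
  text='grape', ans=5

Final answer: 5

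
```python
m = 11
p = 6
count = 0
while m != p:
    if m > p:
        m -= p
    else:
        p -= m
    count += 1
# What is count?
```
Trace:
  m=11
  m=11, p=6
  m=11, p=6, count=0
  m=5, p=6, count=1
  m=5, p=1, count=2
  m=4, p=1, count=3
  m=3, p=1, count=4
  m=2, p=1, count=5
  m=1, p=1, count=6

Final answer: 6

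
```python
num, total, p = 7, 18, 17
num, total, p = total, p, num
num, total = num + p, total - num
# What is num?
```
Trace:
  num=7, total=18, p=17
  num=18, total=17, p=7
  num=25, total=-1, p=7

Final answer: 25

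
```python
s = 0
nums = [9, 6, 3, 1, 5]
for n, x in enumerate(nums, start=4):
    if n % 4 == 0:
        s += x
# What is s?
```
Trace:
  s=0
  s=9, n=4, x=9
  s=9, n=5, x=6
  s=9, n=6, x=3
  s=9, n=7, x=1
  s=14, n=8, x=5

Final answer: 14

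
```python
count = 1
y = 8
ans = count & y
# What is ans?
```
Trace:
  count=1
  count=1, y=8
  count=1, y=8, ans=0

Final answer: 0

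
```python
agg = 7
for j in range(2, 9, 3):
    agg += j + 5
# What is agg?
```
Trace:
  agg=7
  agg=14, j=2
  agg=24, j=5
  agg=37, j=8

Final answer: 37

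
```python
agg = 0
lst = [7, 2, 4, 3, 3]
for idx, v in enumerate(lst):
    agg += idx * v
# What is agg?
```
Trace:
  agg=0
  agg=0, idx=0, v=7
  agg=2, idx=1, v=2
  agg=10, idx=2, v=4
  agg=19, idx=3, v=3
  agg=31, idx=4, v=3

Final answer: 31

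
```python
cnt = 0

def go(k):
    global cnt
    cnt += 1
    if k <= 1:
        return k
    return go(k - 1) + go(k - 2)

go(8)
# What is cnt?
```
Call trace (a repeated sub-call is expanded the first time; later identical calls just restate its return value):
go(k=8)
  go(k=7)
    go(k=6)
      go(k=5)
        go(k=4)
          go(k=3)
            go(k=2)
              go(k=1)
              -> return 1
              go(k=0)
              -> return 0
            -> return 1
            go(k=1)
            -> return 1
          -> return 2
          go(k=2) -> return 1  (same call as traced above)
        -> return 3
        go(k=3) -> return 2  (same call as traced above)
      -> return 5
      go(k=4) -> return 3  (same call as traced above)
    -> return 8
    go(k=5) -> return 5  (same call as traced above)
  -> return 13
  go(k=6) -> return 8  (same call as traced above)
-> return 21

cnt is incremented once per call, so count the calls in each subtree. Let C(k) = number of calls made by go(k).
C(0) = C(1) = 1 (base case, no recursion); C(k) = 1 + C(k - 1) + C(k - 2) otherwise.
C(2) = 1 + C(1) + C(0) = 1 + 1 + 1 = 3
C(3) = 1 + C(2) + C(1) = 1 + 3 + 1 = 5
C(4) = 1 + C(3) + C(2) = 1 + 5 + 3 = 9
C(5) = 1 + C(4) + C(3) = 1 + 9 + 5 = 15
C(6) = 1 + C(5) + C(4) = 1 + 15 + 9 = 25
C(7) = 1 + C(6) + C(5) = 1 + 25 + 15 = 41
C(8) = 1 + C(7) + C(6) = 1 + 41 + 25 = 67
cnt = C(8) = 67

Final answer: 67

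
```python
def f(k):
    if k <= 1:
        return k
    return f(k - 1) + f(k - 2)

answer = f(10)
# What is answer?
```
Call trace (a repeated sub-call is expanded the first time; later identical calls just restate its return value):
f(k=10)
  f(k=9)
    f(k=8)
      f(k=7)
        f(k=6)
          f(k=5)
            f(k=4)
              f(k=3)
                f(k=2)
                  f(k=1)
                  -> return 1
                  f(k=0)
                  -> return 0
                -> return 1
                f(k=1)
                -> return 1
              -> return 2
              f(k=2) -> return 1  (same call as traced above)
            -> return 3
            f(k=3) -> return 2  (same call as traced above)
          -> return 5
          f(k=4) -> return 3  (same call as traced above)
        -> return 8
        f(k=5) -> return 5  (same call as traced above)
      -> return 13
      f(k=6) -> return 8  (same call as traced above)
    -> return 21
    f(k=7) -> return 13  (same call as traced above)
  -> return 34
  f(k=8) -> return 21  (same call as traced above)
-> return 55

Final answer: 55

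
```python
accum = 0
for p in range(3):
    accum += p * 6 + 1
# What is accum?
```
Trace:
  accum=0
  accum=1, p=0
  accum=8, p=1
  accum=21, p=2

Final answer: 21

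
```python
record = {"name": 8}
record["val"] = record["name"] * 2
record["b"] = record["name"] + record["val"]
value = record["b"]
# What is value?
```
Trace:
  record={'name': 8}
  record={'name': 8, 'val': 16}
  record={'name': 8, 'val': 16, 'b': 24}
  record={'name': 8, 'val': 16, 'b': 24}, value=24

Final answer: 24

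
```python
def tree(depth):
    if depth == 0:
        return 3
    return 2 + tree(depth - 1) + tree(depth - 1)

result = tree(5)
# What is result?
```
Call trace (a repeated sub-call is expanded the first time; later identical calls just restate its return value):
tree(depth=5)
  tree(depth=4)
    tree(depth=3)
      tree(depth=2)
        tree(depth=1)
          tree(depth=0)
          -> return 3
          tree(depth=0)
          -> return 3
        -> return 8
        tree(depth=1) -> return 8  (same call as traced above)
      -> return 18
      tree(depth=2) -> return 18  (same call as traced above)
    -> return 38
    tree(depth=3) -> return 38  (same call as traced above)
  -> return 78
  tree(depth=4) -> return 78  (same call as traced above)
-> return 158

Final answer: 158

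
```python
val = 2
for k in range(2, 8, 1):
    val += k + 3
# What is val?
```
Trace:
  val=2
  val=7, k=2
  val=13, k=3
  val=20, k=4
  val=28, k=5
  val=37, k=6
  val=47, k=7

Final answer: 47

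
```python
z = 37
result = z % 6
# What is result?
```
Trace:
  z=37
  z=37, result=1

Final answer: 1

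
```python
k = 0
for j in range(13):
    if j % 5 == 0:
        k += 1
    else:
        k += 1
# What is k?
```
Trace:
  k=0
  k=1, j=0
  k=2, j=1
  k=3, j=2
  k=4, j=3
  k=5, j=4
  k=6, j=5
  k=7, j=6
  k=8, j=7
  k=9, j=8
  k=10, j=9
  k=11, j=10
  k=12, j=11
  k=13, j=12

Final answer: 13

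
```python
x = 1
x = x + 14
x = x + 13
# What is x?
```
Trace:
  x=1
  x=15
  x=28

Final answer: 28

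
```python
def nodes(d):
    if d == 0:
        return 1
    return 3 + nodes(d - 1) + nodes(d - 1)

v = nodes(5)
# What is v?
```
Call trace (a repeated sub-call is expanded the first time; later identical calls just restate its return value):
nodes(d=5)
  nodes(d=4)
    nodes(d=3)
      nodes(d=2)
        nodes(d=1)
          nodes(d=0)
          -> return 1
          nodes(d=0)
          -> return 1
        -> return 5
        nodes(d=1) -> return 5  (same call as traced above)
      -> return 13
      nodes(d=2) -> return 13  (same call as traced above)
    -> return 29
    nodes(d=3) -> return 29  (same call as traced above)
  -> return 61
  nodes(d=4) -> return 61  (same call as traced above)
-> return 125

Final answer: 125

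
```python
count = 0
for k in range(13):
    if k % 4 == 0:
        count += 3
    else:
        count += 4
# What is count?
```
Trace:
  count=0
  count=3, k=0
  count=7, k=1
  count=11, k=2
  count=15, k=3
  count=18, k=4
  count=22, k=5
  count=26, k=6
  count=30, k=7
  count=33, k=8
  count=37, k=9
  count=41, k=10
  count=45, k=11
  count=48, k=12

Final answer: 48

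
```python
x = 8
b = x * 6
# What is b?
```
Trace:
  x=8
  x=8, b=48

Final answer: 48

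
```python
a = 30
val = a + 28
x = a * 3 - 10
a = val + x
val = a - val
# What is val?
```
Trace:
  a=30
  a=30, val=58
  a=30, val=58, x=80
  a=138, val=58, x=80
  a=138, val=80, x=80

Final answer: 80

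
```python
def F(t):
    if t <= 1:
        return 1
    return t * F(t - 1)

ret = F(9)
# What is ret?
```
Call trace:
F(t=9)
  F(t=8)
    F(t=7)
      F(t=6)
        F(t=5)
          F(t=4)
            F(t=3)
              F(t=2)
                F(t=1)
                -> return 1
              -> return 2
            -> return 6
          -> return 24
        -> return 120
      -> return 720
    -> return 5040
  -> return 40320
-> return 362880

Final answer: 362880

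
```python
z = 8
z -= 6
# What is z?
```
Trace:
  z=8
  z=2

Final answer: 2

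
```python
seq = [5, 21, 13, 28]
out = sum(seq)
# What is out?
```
Trace:
  seq=[5, 21, 13, 28]
  seq=[5, 21, 13, 28], out=67

Final answer: 67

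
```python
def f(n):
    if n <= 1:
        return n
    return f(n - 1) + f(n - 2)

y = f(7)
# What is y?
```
Call trace (a repeated sub-call is expanded the first time; later identical calls just restate its return value):
f(n=7)
  f(n=6)
    f(n=5)
      f(n=4)
        f(n=3)
          f(n=2)
            f(n=1)
            -> return 1
            f(n=0)
            -> return 0
          -> return 1
          f(n=1)
          -> return 1
        -> return 2
        f(n=2) -> return 1  (same call as traced above)
      -> return 3
      f(n=3) -> return 2  (same call as traced above)
    -> return 5
    f(n=4) -> return 3  (same call as traced above)
  -> return 8
  f(n=5) -> return 5  (same call as traced above)
-> return 13

Final answer: 13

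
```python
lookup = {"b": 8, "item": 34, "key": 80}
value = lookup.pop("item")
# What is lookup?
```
Trace:
  lookup={'b': 8, 'item': 34, 'key': 80}
  lookup={'b': 8, 'key': 80}, value=34

Final answer: {'b': 8, 'key': 80}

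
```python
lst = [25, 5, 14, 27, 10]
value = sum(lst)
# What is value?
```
Trace:
  lst=[25, 5, 14, 27, 10]
  lst=[25, 5, 14, 27, 10], value=81

Final answer: 81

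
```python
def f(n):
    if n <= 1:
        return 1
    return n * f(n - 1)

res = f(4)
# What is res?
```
Call trace:
f(n=4)
  f(n=3)
    f(n=2)
      f(n=1)
      -> return 1
    -> return 2
  -> return 6
-> return 24

Final answer: 24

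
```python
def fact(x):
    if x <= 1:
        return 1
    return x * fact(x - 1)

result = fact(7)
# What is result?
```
Call trace:
fact(x=7)
  fact(x=6)
    fact(x=5)
      fact(x=4)
        fact(x=3)
          fact(x=2)
            fact(x=1)
            -> return 1
          -> return 2
        -> return 6
      -> return 24
    -> return 120
  -> return 720
-> return 5040

Final answer: 5040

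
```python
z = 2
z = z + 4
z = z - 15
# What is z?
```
Trace:
  z=2
  z=6
  z=-9

Final answer: -9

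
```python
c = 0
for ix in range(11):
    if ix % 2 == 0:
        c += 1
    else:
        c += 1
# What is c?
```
Trace:
  c=0
  c=1, ix=0
  c=2, ix=1
  c=3, ix=2
  c=4, ix=3
  c=5, ix=4
  c=6, ix=5
  c=7, ix=6
  c=8, ix=7
  c=9, ix=8
  c=10, ix=9
  c=11, ix=10

Final answer: 11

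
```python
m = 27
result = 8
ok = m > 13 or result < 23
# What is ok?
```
Trace:
  m=27
  m=27, result=8
  m=27, result=8, ok=True

Final answer: True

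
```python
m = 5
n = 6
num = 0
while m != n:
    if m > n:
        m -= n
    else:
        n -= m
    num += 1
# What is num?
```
Trace:
  m=5
  m=5, n=6
  m=5, n=6, num=0
  m=5, n=1, num=1
  m=4, n=1, num=2
  m=3, n=1, num=3
  m=2, n=1, num=4
  m=1, n=1, num=5

Final answer: 5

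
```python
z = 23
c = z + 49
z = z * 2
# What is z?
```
Trace:
  z=23
  z=23, c=72
  z=46, c=72

Final answer: 46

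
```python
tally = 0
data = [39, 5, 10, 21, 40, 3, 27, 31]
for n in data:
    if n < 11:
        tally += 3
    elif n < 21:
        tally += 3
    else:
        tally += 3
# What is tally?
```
Trace:
  tally=0
  tally=3, n=39
  tally=6, n=5
  tally=9, n=10
  tally=12, n=21
  tally=15, n=40
  tally=18, n=3
  tally=21, n=27
  tally=24, n=31

Final answer: 24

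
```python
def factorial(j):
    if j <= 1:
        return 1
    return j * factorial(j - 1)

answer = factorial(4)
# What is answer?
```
Call trace:
factorial(j=4)
  factorial(j=3)
    factorial(j=2)
      factorial(j=1)
      -> return 1
    -> return 2
  -> return 6
-> return 24

Final answer: 24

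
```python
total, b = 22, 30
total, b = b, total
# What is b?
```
Trace:
  total=22, b=30
  total=30, b=22

Final answer: 22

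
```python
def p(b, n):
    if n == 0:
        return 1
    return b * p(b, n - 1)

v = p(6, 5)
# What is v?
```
Call trace:
p(b=6, n=5)
  p(b=6, n=4)
    p(b=6, n=3)
      p(b=6, n=2)
        p(b=6, n=1)
          p(b=6, n=0)
          -> return 1
        -> return 6
      -> return 36
    -> return 216
  -> return 1296
-> return 7776

Final answer: 7776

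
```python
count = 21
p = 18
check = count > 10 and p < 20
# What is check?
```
Trace:
  count=21
  count=21, p=18
  count=21, p=18, check=True

Final answer: True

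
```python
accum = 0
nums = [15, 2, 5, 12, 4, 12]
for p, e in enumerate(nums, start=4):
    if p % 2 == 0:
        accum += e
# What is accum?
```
Trace:
  accum=0
  accum=15, p=4, e=15
  accum=15, p=5, e=2
  accum=20, p=6, e=5
  accum=20, p=7, e=12
  accum=24, p=8, e=4
  accum=24, p=9, e=12

Final answer: 24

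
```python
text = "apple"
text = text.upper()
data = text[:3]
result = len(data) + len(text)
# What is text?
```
Trace:
  text='apple'
  text='APPLE'
  text='APPLE', data='APP'
  text='APPLE', data='APP', result=8

Final answer: 'APPLE'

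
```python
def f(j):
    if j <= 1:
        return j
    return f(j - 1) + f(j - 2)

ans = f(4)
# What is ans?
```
Call trace (a repeated sub-call is expanded the first time; later identical calls just restate its return value):
f(j=4)
  f(j=3)
    f(j=2)
      f(j=1)
      -> return 1
      f(j=0)
      -> return 0
    -> return 1
    f(j=1)
    -> return 1
  -> return 2
  f(j=2) -> return 1  (same call as traced above)
-> return 3

Final answer: 3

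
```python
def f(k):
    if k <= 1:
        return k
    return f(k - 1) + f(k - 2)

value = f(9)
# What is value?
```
Call trace (a repeated sub-call is expanded the first time; later identical calls just restate its return value):
f(k=9)
  f(k=8)
    f(k=7)
      f(k=6)
        f(k=5)
          f(k=4)
            f(k=3)
              f(k=2)
                f(k=1)
                -> return 1
                f(k=0)
                -> return 0
              -> return 1
              f(k=1)
              -> return 1
            -> return 2
            f(k=2) -> return 1  (same call as traced above)
          -> return 3
          f(k=3) -> return 2  (same call as traced above)
        -> return 5
        f(k=4) -> return 3  (same call as traced above)
      -> return 8
      f(k=5) -> return 5  (same call as traced above)
    -> return 13
    f(k=6) -> return 8  (same call as traced above)
  -> return 21
  f(k=7) -> return 13  (same call as traced above)
-> return 34

Final answer: 34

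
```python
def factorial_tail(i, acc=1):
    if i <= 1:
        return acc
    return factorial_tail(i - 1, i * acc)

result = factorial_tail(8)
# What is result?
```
Call trace:
factorial_tail(i=8, acc=1)
  factorial_tail(i=7, acc=8)
    factorial_tail(i=6, acc=56)
      factorial_tail(i=5, acc=336)
        factorial_tail(i=4, acc=1680)
          factorial_tail(i=3, acc=6720)
            factorial_tail(i=2, acc=20160)
              factorial_tail(i=1, acc=40320)
              -> return 40320
            -> return 40320
          -> return 40320
        -> return 40320
      -> return 40320
    -> return 40320
  -> return 40320
-> return 40320

Final answer: 40320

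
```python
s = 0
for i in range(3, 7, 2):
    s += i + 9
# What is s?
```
Trace:
  s=0
  s=12, i=3
  s=26, i=5

Final answer: 26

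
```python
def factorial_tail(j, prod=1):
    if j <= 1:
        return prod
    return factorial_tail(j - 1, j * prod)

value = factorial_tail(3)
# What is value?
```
Call trace:
factorial_tail(j=3, prod=1)
  factorial_tail(j=2, prod=3)
    factorial_tail(j=1, prod=6)
    -> return 6
  -> return 6
-> return 6

Final answer: 6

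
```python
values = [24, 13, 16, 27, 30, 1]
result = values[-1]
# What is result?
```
Trace:
  values=[24, 13, 16, 27, 30, 1]
  values=[24, 13, 16, 27, 30, 1], result=1

Final answer: 1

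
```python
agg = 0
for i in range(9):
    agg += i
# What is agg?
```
Trace:
  agg=0
  agg=0, i=0
  agg=1, i=1
  agg=3, i=2
  agg=6, i=3
  agg=10, i=4
  agg=15, i=5
  agg=21, i=6
  agg=28, i=7
  agg=36, i=8

Final answer: 36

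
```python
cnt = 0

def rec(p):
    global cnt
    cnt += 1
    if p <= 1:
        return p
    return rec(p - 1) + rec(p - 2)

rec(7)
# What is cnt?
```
Call trace (a repeated sub-call is expanded the first time; later identical calls just restate its return value):
rec(p=7)
  rec(p=6)
    rec(p=5)
      rec(p=4)
        rec(p=3)
          rec(p=2)
            rec(p=1)
            -> return 1
            rec(p=0)
            -> return 0
          -> return 1
          rec(p=1)
          -> return 1
        -> return 2
        rec(p=2) -> return 1  (same call as traced above)
      -> return 3
      rec(p=3) -> return 2  (same call as traced above)
    -> return 5
    rec(p=4) -> return 3  (same call as traced above)
  -> return 8
  rec(p=5) -> return 5  (same call as traced above)
-> return 13

cnt is incremented once per call, so count the calls in each subtree. Let C(p) = number of calls made by rec(p).
C(0) = C(1) = 1 (base case, no recursion); C(p) = 1 + C(p - 1) + C(p - 2) otherwise.
C(2) = 1 + C(1) + C(0) = 1 + 1 + 1 = 3
C(3) = 1 + C(2) + C(1) = 1 + 3 + 1 = 5
C(4) = 1 + C(3) + C(2) = 1 + 5 + 3 = 9
C(5) = 1 + C(4) + C(3) = 1 + 9 + 5 = 15
C(6) = 1 + C(5) + C(4) = 1 + 15 + 9 = 25
C(7) = 1 + C(6) + C(5) = 1 + 25 + 15 = 41
cnt = C(7) = 41

Final answer: 41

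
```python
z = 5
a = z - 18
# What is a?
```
Trace:
  z=5
  z=5, a=-13

Final answer: -13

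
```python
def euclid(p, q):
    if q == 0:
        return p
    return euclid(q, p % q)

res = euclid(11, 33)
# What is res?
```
Call trace:
euclid(p=11, q=33)
  euclid(p=33, q=11)
    euclid(p=11, q=0)
    -> return 11
  -> return 11
-> return 11

Final answer: 11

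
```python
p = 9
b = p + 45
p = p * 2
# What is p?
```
Trace:
  p=9
  p=9, b=54
  p=18, b=54

Final answer: 18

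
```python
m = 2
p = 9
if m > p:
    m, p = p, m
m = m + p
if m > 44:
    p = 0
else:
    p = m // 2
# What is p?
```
Trace:
  m=2
  m=2, p=9
  m=2, p=9
  m=11, p=9
  m=11, p=5

Final answer: 5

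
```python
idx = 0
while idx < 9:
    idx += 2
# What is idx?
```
Trace:
  idx=0
  idx=2
  idx=4
  idx=6
  idx=8
  idx=10

Final answer: 10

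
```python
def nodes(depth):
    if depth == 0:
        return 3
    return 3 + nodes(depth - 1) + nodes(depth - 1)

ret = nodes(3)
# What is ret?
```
Call trace (a repeated sub-call is expanded the first time; later identical calls just restate its return value):
nodes(depth=3)
  nodes(depth=2)
    nodes(depth=1)
      nodes(depth=0)
      -> return 3
      nodes(depth=0)
      -> return 3
    -> return 9
    nodes(depth=1) -> return 9  (same call as traced above)
  -> return 21
  nodes(depth=2) -> return 21  (same call as traced above)
-> return 45

Final answer: 45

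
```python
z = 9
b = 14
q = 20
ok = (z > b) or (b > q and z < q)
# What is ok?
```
Trace:
  z=9
  z=9, b=14
  z=9, b=14, q=20
  z=9, b=14, q=20, ok=False

Final answer: False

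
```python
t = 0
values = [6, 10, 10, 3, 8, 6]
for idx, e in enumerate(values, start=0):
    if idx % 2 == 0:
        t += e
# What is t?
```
Trace:
  t=0
  t=6, idx=0, e=6
  t=6, idx=1, e=10
  t=16, idx=2, e=10
  t=16, idx=3, e=3
  t=24, idx=4, e=8
  t=24, idx=5, e=6

Final answer: 24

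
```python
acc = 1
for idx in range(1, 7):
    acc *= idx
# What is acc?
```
Trace:
  acc=1
  acc=1, idx=1
  acc=2, idx=2
  acc=6, idx=3
  acc=24, idx=4
  acc=120, idx=5
  acc=720, idx=6

Final answer: 720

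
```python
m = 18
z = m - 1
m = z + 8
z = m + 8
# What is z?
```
Trace:
  m=18
  m=18, z=17
  m=25, z=17
  m=25, z=33

Final answer: 33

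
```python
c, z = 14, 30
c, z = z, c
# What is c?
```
Trace:
  c=14, z=30
  c=30, z=14

Final answer: 30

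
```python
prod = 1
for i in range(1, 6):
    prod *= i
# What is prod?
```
Trace:
  prod=1
  prod=1, i=1
  prod=2, i=2
  prod=6, i=3
  prod=24, i=4
  prod=120, i=5

Final answer: 120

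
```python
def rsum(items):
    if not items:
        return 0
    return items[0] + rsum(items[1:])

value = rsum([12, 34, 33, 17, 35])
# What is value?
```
Call trace:
rsum(items=[12, 34, 33, 17, 35])
  rsum(items=[34, 33, 17, 35])
    rsum(items=[33, 17, 35])
      rsum(items=[17, 35])
        rsum(items=[35])
          rsum(items=[])
          -> return 0
        -> return 35
      -> return 52
    -> return 85
  -> return 119
-> return 131

Final answer: 131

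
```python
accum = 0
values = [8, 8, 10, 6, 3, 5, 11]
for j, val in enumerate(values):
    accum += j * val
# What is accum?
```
Trace:
  accum=0
  accum=0, j=0, val=8
  accum=8, j=1, val=8
  accum=28, j=2, val=10
  accum=46, j=3, val=6
  accum=58, j=4, val=3
  accum=83, j=5, val=5
  accum=149, j=6, val=11

Final answer: 149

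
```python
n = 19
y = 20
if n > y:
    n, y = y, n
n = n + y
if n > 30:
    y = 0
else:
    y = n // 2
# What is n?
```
Trace:
  n=19
  n=19, y=20
  n=19, y=20
  n=39, y=20
  n=39, y=0

Final answer: 39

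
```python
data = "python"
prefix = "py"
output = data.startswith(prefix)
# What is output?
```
Trace:
  data='python'
  data='python', prefix='py'
  data='python', prefix='py', output=True

Final answer: True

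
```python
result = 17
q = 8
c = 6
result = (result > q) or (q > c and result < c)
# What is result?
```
Trace:
  result=17
  result=17, q=8
  result=17, q=8, c=6
  result=True, q=8, c=6

Final answer: True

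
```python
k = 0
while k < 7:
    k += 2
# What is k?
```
Trace:
  k=0
  k=2
  k=4
  k=6
  k=8

Final answer: 8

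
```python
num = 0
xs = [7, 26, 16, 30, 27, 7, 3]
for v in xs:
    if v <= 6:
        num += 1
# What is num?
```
Trace:
  num=0
  num=0, v=7
  num=0, v=26
  num=0, v=16
  num=0, v=30
  num=0, v=27
  num=0, v=7
  num=1, v=3

Final answer: 1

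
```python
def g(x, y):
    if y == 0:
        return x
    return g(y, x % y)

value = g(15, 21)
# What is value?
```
Call trace:
g(x=15, y=21)
  g(x=21, y=15)
    g(x=15, y=6)
      g(x=6, y=3)
        g(x=3, y=0)
        -> return 3
      -> return 3
    -> return 3
  -> return 3
-> return 3

Final answer: 3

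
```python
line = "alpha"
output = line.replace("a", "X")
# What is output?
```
Trace:
  line='alpha'
  line='alpha', output='XlphX'

Final answer: 'XlphX'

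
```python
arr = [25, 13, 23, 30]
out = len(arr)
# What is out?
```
Trace:
  arr=[25, 13, 23, 30]
  arr=[25, 13, 23, 30], out=4

Final answer: 4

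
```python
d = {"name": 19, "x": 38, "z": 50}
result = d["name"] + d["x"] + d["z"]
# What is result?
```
Trace:
  d={'name': 19, 'x': 38, 'z': 50}
  d={'name': 19, 'x': 38, 'z': 50}, result=107

Final answer: 107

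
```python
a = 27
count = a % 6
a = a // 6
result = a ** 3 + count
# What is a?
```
Trace:
  a=27
  a=27, count=3
  a=4, count=3
  a=4, count=3, result=67

Final answer: 4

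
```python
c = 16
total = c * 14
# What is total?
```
Trace:
  c=16
  c=16, total=224

Final answer: 224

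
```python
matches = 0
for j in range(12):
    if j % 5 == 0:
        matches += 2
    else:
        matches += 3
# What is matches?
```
Trace:
  matches=0
  matches=2, j=0
  matches=5, j=1
  matches=8, j=2
  matches=11, j=3
  matches=14, j=4
  matches=16, j=5
  matches=19, j=6
  matches=22, j=7
  matches=25, j=8
  matches=28, j=9
  matches=30, j=10
  matches=33, j=11

Final answer: 33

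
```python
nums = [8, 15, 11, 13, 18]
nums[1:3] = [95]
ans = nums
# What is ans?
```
Trace:
  nums=[8, 15, 11, 13, 18]
  nums=[8, 95, 13, 18]
  nums=[8, 95, 13, 18], ans=[8, 95, 13, 18]

Final answer: [8, 95, 13, 18]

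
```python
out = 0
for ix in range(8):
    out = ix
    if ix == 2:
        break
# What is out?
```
Trace:
  out=0
  out=0, ix=0
  out=1, ix=1
  out=2, ix=2

Final answer: 2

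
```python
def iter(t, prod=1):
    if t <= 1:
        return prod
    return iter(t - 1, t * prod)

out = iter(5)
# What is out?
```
Call trace:
iter(t=5, prod=1)
  iter(t=4, prod=5)
    iter(t=3, prod=20)
      iter(t=2, prod=60)
        iter(t=1, prod=120)
        -> return 120
      -> return 120
    -> return 120
  -> return 120
-> return 120

Final answer: 120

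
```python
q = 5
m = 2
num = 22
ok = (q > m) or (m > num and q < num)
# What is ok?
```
Trace:
  q=5
  q=5, m=2
  q=5, m=2, num=22
  q=5, m=2, num=22, ok=True

Final answer: True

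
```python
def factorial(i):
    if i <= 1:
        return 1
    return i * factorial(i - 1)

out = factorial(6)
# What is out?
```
Call trace:
factorial(i=6)
  factorial(i=5)
    factorial(i=4)
      factorial(i=3)
        factorial(i=2)
          factorial(i=1)
          -> return 1
        -> return 2
      -> return 6
    -> return 24
  -> return 120
-> return 720

Final answer: 720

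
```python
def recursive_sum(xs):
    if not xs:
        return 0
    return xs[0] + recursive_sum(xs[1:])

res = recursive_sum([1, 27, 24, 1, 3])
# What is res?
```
Call trace:
recursive_sum(xs=[1, 27, 24, 1, 3])
  recursive_sum(xs=[27, 24, 1, 3])
    recursive_sum(xs=[24, 1, 3])
      recursive_sum(xs=[1, 3])
        recursive_sum(xs=[3])
          recursive_sum(xs=[])
          -> return 0
        -> return 3
      -> return 4
    -> return 28
  -> return 55
-> return 56

Final answer: 56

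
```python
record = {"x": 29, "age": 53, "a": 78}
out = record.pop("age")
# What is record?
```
Trace:
  record={'x': 29, 'age': 53, 'a': 78}
  record={'x': 29, 'a': 78}, out=53

Final answer: {'x': 29, 'a': 78}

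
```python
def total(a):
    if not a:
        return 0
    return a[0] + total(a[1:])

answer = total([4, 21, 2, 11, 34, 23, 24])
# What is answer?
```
Call trace:
total(a=[4, 21, 2, 11, 34, 23, 24])
  total(a=[21, 2, 11, 34, 23, 24])
    total(a=[2, 11, 34, 23, 24])
      total(a=[11, 34, 23, 24])
        total(a=[34, 23, 24])
          total(a=[23, 24])
            total(a=[24])
              total(a=[])
              -> return 0
            -> return 24
          -> return 47
        -> return 81
      -> return 92
    -> return 94
  -> return 115
-> return 119

Final answer: 119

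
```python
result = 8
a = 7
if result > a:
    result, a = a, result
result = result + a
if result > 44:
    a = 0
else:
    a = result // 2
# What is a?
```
Trace:
  result=8
  result=8, a=7
  result=7, a=8
  result=15, a=8
  result=15, a=7

Final answer: 7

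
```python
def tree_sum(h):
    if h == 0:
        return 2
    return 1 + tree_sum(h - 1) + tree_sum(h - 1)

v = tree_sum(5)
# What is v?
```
Call trace (a repeated sub-call is expanded the first time; later identical calls just restate its return value):
tree_sum(h=5)
  tree_sum(h=4)
    tree_sum(h=3)
      tree_sum(h=2)
        tree_sum(h=1)
          tree_sum(h=0)
          -> return 2
          tree_sum(h=0)
          -> return 2
        -> return 5
        tree_sum(h=1) -> return 5  (same call as traced above)
      -> return 11
      tree_sum(h=2) -> return 11  (same call as traced above)
    -> return 23
    tree_sum(h=3) -> return 23  (same call as traced above)
  -> return 47
  tree_sum(h=4) -> return 47  (same call as traced above)
-> return 95

Final answer: 95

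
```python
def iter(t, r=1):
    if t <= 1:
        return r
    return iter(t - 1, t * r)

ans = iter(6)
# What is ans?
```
Call trace:
iter(t=6, r=1)
  iter(t=5, r=6)
    iter(t=4, r=30)
      iter(t=3, r=120)
        iter(t=2, r=360)
          iter(t=1, r=720)
          -> return 720
        -> return 720
      -> return 720
    -> return 720
  -> return 720
-> return 720

Final answer: 720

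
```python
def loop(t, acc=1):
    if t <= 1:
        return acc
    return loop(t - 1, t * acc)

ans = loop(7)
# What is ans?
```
Call trace:
loop(t=7, acc=1)
  loop(t=6, acc=7)
    loop(t=5, acc=42)
      loop(t=4, acc=210)
        loop(t=3, acc=840)
          loop(t=2, acc=2520)
            loop(t=1, acc=5040)
            -> return 5040
          -> return 5040
        -> return 5040
      -> return 5040
    -> return 5040
  -> return 5040
-> return 5040

Final answer: 5040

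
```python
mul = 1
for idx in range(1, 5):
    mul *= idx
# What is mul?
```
Trace:
  mul=1
  mul=1, idx=1
  mul=2, idx=2
  mul=6, idx=3
  mul=24, idx=4

Final answer: 24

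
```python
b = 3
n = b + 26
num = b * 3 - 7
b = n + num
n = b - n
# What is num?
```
Trace:
  b=3
  b=3, n=29
  b=3, n=29, num=2
  b=31, n=29, num=2
  b=31, n=2, num=2

Final answer: 2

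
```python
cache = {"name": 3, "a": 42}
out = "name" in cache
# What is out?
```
Trace:
  cache={'name': 3, 'a': 42}
  cache={'name': 3, 'a': 42}, out=True

Final answer: True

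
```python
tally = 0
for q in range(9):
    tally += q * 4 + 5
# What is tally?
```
Trace:
  tally=0
  tally=5, q=0
  tally=14, q=1
  tally=27, q=2
  tally=44, q=3
  tally=65, q=4
  tally=90, q=5
  tally=119, q=6
  tally=152, q=7
  tally=189, q=8

Final answer: 189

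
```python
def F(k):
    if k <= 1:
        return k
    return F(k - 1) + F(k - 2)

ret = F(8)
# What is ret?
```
Call trace (a repeated sub-call is expanded the first time; later identical calls just restate its return value):
F(k=8)
  F(k=7)
    F(k=6)
      F(k=5)
        F(k=4)
          F(k=3)
            F(k=2)
              F(k=1)
              -> return 1
              F(k=0)
              -> return 0
            -> return 1
            F(k=1)
            -> return 1
          -> return 2
          F(k=2) -> return 1  (same call as traced above)
        -> return 3
        F(k=3) -> return 2  (same call as traced above)
      -> return 5
      F(k=4) -> return 3  (same call as traced above)
    -> return 8
    F(k=5) -> return 5  (same call as traced above)
  -> return 13
  F(k=6) -> return 8  (same call as traced above)
-> return 21

Final answer: 21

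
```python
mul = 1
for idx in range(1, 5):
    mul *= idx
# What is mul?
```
Trace:
  mul=1
  mul=1, idx=1
  mul=2, idx=2
  mul=6, idx=3
  mul=24, idx=4

Final answer: 24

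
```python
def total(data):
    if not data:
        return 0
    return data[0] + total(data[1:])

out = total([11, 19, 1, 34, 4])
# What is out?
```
Call trace:
total(data=[11, 19, 1, 34, 4])
  total(data=[19, 1, 34, 4])
    total(data=[1, 34, 4])
      total(data=[34, 4])
        total(data=[4])
          total(data=[])
          -> return 0
        -> return 4
      -> return 38
    -> return 39
  -> return 58
-> return 69

Final answer: 69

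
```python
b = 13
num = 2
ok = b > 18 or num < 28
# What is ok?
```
Trace:
  b=13
  b=13, num=2
  b=13, num=2, ok=True

Final answer: True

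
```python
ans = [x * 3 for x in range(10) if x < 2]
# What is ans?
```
Trace:
  x=0
  x=1
  x=2
  x=3
  x=4
  x=5
  x=6
  x=7
  x=8
  x=9
  ans=[0, 3]

Final answer: [0, 3]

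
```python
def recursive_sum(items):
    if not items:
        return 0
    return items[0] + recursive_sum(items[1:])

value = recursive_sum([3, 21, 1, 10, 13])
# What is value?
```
Call trace:
recursive_sum(items=[3, 21, 1, 10, 13])
  recursive_sum(items=[21, 1, 10, 13])
    recursive_sum(items=[1, 10, 13])
      recursive_sum(items=[10, 13])
        recursive_sum(items=[13])
          recursive_sum(items=[])
          -> return 0
        -> return 13
      -> return 23
    -> return 24
  -> return 45
-> return 48

Final answer: 48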